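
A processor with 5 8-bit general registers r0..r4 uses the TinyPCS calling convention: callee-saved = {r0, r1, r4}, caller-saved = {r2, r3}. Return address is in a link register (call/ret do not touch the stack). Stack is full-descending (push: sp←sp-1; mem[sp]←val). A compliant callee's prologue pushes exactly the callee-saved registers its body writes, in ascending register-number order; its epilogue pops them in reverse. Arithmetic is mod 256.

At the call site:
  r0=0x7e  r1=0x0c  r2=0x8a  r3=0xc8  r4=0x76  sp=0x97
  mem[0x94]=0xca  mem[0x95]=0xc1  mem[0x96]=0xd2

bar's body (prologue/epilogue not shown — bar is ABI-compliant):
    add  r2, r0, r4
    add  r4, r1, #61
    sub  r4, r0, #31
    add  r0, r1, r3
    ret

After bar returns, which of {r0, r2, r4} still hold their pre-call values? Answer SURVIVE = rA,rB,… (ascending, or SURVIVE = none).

SURVIVE = r0,r4

prologue: push r0 → mem[0x96]=0x7e, sp=0x96
prologue: push r4 → mem[0x95]=0x76, sp=0x95
body[0] add  r2, r0, r4 → r2=0xf4
body[1] add  r4, r1, #61 → r4=0x49
body[2] sub  r4, r0, #31 → r4=0x5f
body[3] add  r0, r1, r3 → r0=0xd4
epilogue: pop r4=0x76, sp=0x96
epilogue: pop r0=0x7e, sp=0x97
r0: callee-saved, written=True
r2: caller-saved, written=True
r4: callee-saved, written=True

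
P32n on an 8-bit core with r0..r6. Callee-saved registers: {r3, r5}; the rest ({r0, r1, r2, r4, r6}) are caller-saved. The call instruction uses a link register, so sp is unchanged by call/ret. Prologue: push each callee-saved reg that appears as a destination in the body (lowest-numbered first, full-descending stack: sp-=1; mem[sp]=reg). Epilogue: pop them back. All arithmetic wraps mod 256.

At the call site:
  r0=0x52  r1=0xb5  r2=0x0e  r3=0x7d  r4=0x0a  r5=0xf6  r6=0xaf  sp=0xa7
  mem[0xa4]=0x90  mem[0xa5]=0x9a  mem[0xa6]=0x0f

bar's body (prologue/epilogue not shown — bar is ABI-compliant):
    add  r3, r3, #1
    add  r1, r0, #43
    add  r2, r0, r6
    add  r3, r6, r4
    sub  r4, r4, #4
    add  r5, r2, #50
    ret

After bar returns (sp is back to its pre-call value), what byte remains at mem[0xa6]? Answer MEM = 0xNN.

prologue: push r3 -> mem[0xa6]=0x7d, sp=0xa6
prologue: push r5 -> mem[0xa5]=0xf6, sp=0xa5
body[0] add  r3, r3, #1 -> r3=0x7e
body[1] add  r1, r0, #43 -> r1=0x7d
body[2] add  r2, r0, r6 -> r2=0x01
body[3] add  r3, r6, r4 -> r3=0xb9
body[4] sub  r4, r4, #4 -> r4=0x06
body[5] add  r5, r2, #50 -> r5=0x33
epilogue: pop r5=0xf6, sp=0xa6
epilogue: pop r3=0x7d, sp=0xa7
prologue pushed ['r3', 'r5'] at ['0xa6', '0xa5']

MEM = 0x7d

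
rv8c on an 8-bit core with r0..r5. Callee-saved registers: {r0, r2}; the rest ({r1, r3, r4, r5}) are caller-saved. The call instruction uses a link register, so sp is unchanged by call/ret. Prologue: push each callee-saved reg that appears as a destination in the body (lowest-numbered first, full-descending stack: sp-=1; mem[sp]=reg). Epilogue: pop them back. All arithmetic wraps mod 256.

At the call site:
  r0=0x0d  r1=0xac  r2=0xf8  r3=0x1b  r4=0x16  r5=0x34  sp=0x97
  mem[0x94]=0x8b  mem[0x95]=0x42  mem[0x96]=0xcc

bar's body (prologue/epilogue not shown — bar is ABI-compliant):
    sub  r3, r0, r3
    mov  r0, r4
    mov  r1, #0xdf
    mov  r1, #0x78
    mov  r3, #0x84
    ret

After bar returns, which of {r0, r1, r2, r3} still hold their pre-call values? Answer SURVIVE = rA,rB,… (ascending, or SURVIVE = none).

SURVIVE = r0,r2

prologue: push r0 -> mem[0x96]=0x0d, sp=0x96
body[0] sub  r3, r0, r3 -> r3=0xf2
body[1] mov  r0, r4 -> r0=0x16
body[2] mov  r1, #0xdf -> r1=0xdf
body[3] mov  r1, #0x78 -> r1=0x78
body[4] mov  r3, #0x84 -> r3=0x84
epilogue: pop r0=0x0d, sp=0x97
r0: callee-saved, written=True
r1: caller-saved, written=True
r2: callee-saved, written=False
r3: caller-saved, written=True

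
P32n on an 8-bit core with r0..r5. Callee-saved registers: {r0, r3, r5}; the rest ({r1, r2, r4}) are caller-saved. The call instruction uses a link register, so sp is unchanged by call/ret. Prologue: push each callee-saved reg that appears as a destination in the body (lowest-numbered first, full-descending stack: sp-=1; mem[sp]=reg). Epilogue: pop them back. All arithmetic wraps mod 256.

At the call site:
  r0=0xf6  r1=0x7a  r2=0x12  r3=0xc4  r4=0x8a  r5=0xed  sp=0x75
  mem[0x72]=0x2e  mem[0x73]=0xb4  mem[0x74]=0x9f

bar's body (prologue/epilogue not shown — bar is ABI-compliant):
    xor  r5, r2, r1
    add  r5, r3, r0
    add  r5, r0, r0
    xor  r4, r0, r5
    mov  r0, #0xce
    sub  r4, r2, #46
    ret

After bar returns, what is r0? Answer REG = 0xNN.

prologue: push r0 -> mem[0x74]=0xf6, sp=0x74
prologue: push r5 -> mem[0x73]=0xed, sp=0x73
body[0] xor  r5, r2, r1 -> r5=0x68
body[1] add  r5, r3, r0 -> r5=0xba
body[2] add  r5, r0, r0 -> r5=0xec
body[3] xor  r4, r0, r5 -> r4=0x1a
body[4] mov  r0, #0xce -> r0=0xce
body[5] sub  r4, r2, #46 -> r4=0xe4
epilogue: pop r5=0xed, sp=0x74
epilogue: pop r0=0xf6, sp=0x75
r0 is callee-saved -> restored

REG = 0xf6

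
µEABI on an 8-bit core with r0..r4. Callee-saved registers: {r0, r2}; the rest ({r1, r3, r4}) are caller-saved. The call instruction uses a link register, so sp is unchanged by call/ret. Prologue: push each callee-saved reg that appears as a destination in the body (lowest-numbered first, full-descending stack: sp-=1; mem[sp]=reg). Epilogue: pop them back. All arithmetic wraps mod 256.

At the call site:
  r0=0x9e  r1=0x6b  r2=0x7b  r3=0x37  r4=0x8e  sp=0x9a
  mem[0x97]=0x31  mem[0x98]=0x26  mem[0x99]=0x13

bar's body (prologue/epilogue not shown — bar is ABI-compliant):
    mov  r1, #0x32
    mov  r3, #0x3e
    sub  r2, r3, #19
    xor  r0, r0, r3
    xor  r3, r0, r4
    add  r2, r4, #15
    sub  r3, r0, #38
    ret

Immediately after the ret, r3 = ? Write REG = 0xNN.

prologue: push r0 -> mem[0x99]=0x9e, sp=0x99
prologue: push r2 -> mem[0x98]=0x7b, sp=0x98
body[0] mov  r1, #0x32 -> r1=0x32
body[1] mov  r3, #0x3e -> r3=0x3e
body[2] sub  r2, r3, #19 -> r2=0x2b
body[3] xor  r0, r0, r3 -> r0=0xa0
body[4] xor  r3, r0, r4 -> r3=0x2e
body[5] add  r2, r4, #15 -> r2=0x9d
body[6] sub  r3, r0, #38 -> r3=0x7a
epilogue: pop r2=0x7b, sp=0x99
epilogue: pop r0=0x9e, sp=0x9a
r3 is caller-saved -> body value

REG = 0x7a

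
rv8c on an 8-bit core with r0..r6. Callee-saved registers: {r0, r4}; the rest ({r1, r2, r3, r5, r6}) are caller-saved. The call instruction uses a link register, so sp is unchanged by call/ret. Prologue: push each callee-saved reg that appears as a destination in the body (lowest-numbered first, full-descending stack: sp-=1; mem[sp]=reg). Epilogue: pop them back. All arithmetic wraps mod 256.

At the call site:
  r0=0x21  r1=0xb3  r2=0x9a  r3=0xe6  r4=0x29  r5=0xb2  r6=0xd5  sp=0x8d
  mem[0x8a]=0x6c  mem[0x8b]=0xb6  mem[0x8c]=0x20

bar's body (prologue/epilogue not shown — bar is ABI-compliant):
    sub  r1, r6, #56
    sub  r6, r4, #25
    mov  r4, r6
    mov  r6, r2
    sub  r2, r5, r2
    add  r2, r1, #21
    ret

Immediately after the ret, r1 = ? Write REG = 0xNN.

REG = 0x9d

prologue: push r4 -> mem[0x8c]=0x29, sp=0x8c
body[0] sub  r1, r6, #56 -> r1=0x9d
body[1] sub  r6, r4, #25 -> r6=0x10
body[2] mov  r4, r6 -> r4=0x10
body[3] mov  r6, r2 -> r6=0x9a
body[4] sub  r2, r5, r2 -> r2=0x18
body[5] add  r2, r1, #21 -> r2=0xb2
epilogue: pop r4=0x29, sp=0x8d
r1 is caller-saved -> body value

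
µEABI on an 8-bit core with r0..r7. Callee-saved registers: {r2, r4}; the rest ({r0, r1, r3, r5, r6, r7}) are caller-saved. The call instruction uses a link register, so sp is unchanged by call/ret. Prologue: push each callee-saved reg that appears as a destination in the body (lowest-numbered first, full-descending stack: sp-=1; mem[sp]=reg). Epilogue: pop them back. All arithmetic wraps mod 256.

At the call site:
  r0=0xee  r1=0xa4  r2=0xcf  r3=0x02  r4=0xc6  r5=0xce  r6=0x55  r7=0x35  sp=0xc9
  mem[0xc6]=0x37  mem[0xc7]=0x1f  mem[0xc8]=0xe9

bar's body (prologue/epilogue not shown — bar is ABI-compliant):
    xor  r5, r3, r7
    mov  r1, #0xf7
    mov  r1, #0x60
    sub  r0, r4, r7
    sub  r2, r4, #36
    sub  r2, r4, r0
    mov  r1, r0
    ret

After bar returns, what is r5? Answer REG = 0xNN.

REG = 0x37

prologue: push r2 → mem[0xc8]=0xcf, sp=0xc8
body[0] xor  r5, r3, r7 → r5=0x37
body[1] mov  r1, #0xf7 → r1=0xf7
body[2] mov  r1, #0x60 → r1=0x60
body[3] sub  r0, r4, r7 → r0=0x91
body[4] sub  r2, r4, #36 → r2=0xa2
body[5] sub  r2, r4, r0 → r2=0x35
body[6] mov  r1, r0 → r1=0x91
epilogue: pop r2=0xcf, sp=0xc9
r5 is caller-saved → body value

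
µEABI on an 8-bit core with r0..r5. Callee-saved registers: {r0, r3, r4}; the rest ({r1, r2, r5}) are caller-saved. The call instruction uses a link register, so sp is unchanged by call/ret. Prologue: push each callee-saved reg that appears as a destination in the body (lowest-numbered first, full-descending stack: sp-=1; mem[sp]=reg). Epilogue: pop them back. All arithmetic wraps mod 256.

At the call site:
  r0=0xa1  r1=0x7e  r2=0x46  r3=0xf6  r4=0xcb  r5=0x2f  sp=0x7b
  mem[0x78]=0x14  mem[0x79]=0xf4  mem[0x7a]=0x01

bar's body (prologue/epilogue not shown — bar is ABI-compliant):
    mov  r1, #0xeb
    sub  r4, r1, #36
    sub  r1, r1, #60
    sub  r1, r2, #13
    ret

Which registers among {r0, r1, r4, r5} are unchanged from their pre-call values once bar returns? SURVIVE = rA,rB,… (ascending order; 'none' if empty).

prologue: push r4 → mem[0x7a]=0xcb, sp=0x7a
body[0] mov  r1, #0xeb → r1=0xeb
body[1] sub  r4, r1, #36 → r4=0xc7
body[2] sub  r1, r1, #60 → r1=0xaf
body[3] sub  r1, r2, #13 → r1=0x39
epilogue: pop r4=0xcb, sp=0x7b
r0: callee-saved, written=False
r1: caller-saved, written=True
r4: callee-saved, written=True
r5: caller-saved, written=False

SURVIVE = r0,r4,r5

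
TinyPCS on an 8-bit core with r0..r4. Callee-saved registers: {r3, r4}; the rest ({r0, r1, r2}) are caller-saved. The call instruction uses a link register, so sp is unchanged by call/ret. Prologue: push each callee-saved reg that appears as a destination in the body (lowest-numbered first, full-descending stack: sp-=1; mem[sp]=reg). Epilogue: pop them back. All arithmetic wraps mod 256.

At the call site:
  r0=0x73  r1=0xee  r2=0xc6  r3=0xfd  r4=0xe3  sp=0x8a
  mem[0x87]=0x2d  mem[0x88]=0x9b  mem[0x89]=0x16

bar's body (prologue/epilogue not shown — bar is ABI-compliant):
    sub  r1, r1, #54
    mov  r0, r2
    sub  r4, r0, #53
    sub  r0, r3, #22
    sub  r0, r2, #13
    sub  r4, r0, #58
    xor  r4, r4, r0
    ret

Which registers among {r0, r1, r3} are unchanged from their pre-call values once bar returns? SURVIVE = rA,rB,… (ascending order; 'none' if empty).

prologue: push r4 -> mem[0x89]=0xe3, sp=0x89
body[0] sub  r1, r1, #54 -> r1=0xb8
body[1] mov  r0, r2 -> r0=0xc6
body[2] sub  r4, r0, #53 -> r4=0x91
body[3] sub  r0, r3, #22 -> r0=0xe7
body[4] sub  r0, r2, #13 -> r0=0xb9
body[5] sub  r4, r0, #58 -> r4=0x7f
body[6] xor  r4, r4, r0 -> r4=0xc6
epilogue: pop r4=0xe3, sp=0x8a
r0: caller-saved, written=True
r1: caller-saved, written=True
r3: callee-saved, written=False

SURVIVE = r3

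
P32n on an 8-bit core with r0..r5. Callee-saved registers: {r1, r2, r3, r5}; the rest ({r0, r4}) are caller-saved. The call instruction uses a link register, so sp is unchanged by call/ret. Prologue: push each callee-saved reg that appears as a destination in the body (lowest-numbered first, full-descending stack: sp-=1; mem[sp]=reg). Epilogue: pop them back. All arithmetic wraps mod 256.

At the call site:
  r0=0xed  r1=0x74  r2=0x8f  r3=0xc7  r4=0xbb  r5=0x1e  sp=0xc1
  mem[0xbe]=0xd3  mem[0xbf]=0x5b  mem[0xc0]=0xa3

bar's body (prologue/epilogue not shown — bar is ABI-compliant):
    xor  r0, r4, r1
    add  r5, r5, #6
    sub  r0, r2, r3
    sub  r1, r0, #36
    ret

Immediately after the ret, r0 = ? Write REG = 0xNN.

prologue: push r1 -> mem[0xc0]=0x74, sp=0xc0
prologue: push r5 -> mem[0xbf]=0x1e, sp=0xbf
body[0] xor  r0, r4, r1 -> r0=0xcf
body[1] add  r5, r5, #6 -> r5=0x24
body[2] sub  r0, r2, r3 -> r0=0xc8
body[3] sub  r1, r0, #36 -> r1=0xa4
epilogue: pop r5=0x1e, sp=0xc0
epilogue: pop r1=0x74, sp=0xc1
r0 is caller-saved -> body value

REG = 0xc8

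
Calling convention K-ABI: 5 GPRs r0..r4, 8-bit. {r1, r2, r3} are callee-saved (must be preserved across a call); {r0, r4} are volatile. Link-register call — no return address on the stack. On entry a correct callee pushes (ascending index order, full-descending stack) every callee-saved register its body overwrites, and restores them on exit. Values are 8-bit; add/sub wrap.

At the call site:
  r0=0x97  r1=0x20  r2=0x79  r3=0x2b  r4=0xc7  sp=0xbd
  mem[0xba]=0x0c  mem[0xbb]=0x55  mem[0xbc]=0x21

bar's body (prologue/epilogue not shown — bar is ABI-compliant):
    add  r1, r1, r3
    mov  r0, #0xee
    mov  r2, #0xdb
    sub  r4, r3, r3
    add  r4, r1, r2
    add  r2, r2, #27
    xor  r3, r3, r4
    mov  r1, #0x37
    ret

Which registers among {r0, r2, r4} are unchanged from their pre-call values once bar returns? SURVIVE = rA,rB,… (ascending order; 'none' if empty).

SURVIVE = r2

prologue: push r1 → mem[0xbc]=0x20, sp=0xbc
prologue: push r2 → mem[0xbb]=0x79, sp=0xbb
prologue: push r3 → mem[0xba]=0x2b, sp=0xba
body[0] add  r1, r1, r3 → r1=0x4b
body[1] mov  r0, #0xee → r0=0xee
body[2] mov  r2, #0xdb → r2=0xdb
body[3] sub  r4, r3, r3 → r4=0x00
body[4] add  r4, r1, r2 → r4=0x26
body[5] add  r2, r2, #27 → r2=0xf6
body[6] xor  r3, r3, r4 → r3=0x0d
body[7] mov  r1, #0x37 → r1=0x37
epilogue: pop r3=0x2b, sp=0xbb
epilogue: pop r2=0x79, sp=0xbc
epilogue: pop r1=0x20, sp=0xbd
r0: caller-saved, written=True
r2: callee-saved, written=True
r4: caller-saved, written=True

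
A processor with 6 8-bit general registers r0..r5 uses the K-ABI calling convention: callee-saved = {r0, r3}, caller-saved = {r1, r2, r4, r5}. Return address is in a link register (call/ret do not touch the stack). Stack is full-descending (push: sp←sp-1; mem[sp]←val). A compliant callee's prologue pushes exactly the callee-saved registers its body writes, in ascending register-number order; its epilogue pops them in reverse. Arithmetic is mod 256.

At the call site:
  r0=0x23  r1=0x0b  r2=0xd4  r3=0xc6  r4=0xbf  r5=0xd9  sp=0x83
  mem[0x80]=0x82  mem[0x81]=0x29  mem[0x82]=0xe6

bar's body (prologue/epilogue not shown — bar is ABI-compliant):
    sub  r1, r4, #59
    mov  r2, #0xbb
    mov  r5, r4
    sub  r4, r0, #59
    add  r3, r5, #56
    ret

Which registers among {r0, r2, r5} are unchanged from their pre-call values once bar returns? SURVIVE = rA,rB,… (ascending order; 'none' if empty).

SURVIVE = r0

prologue: push r3 -> mem[0x82]=0xc6, sp=0x82
body[0] sub  r1, r4, #59 -> r1=0x84
body[1] mov  r2, #0xbb -> r2=0xbb
body[2] mov  r5, r4 -> r5=0xbf
body[3] sub  r4, r0, #59 -> r4=0xe8
body[4] add  r3, r5, #56 -> r3=0xf7
epilogue: pop r3=0xc6, sp=0x83
r0: callee-saved, written=False
r2: caller-saved, written=True
r5: caller-saved, written=True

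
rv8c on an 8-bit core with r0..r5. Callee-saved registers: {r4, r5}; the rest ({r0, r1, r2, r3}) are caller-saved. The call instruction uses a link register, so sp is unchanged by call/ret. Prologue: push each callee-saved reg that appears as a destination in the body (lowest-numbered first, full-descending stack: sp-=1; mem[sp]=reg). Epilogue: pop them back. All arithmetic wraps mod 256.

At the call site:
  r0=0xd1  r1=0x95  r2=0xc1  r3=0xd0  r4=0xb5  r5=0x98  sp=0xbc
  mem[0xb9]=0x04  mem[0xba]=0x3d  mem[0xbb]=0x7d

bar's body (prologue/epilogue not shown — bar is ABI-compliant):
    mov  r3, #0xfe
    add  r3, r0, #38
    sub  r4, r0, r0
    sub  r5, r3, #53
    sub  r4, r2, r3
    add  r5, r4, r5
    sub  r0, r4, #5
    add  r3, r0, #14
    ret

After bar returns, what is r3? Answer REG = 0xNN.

REG = 0xd3

prologue: push r4 -> mem[0xbb]=0xb5, sp=0xbb
prologue: push r5 -> mem[0xba]=0x98, sp=0xba
body[0] mov  r3, #0xfe -> r3=0xfe
body[1] add  r3, r0, #38 -> r3=0xf7
body[2] sub  r4, r0, r0 -> r4=0x00
body[3] sub  r5, r3, #53 -> r5=0xc2
body[4] sub  r4, r2, r3 -> r4=0xca
body[5] add  r5, r4, r5 -> r5=0x8c
body[6] sub  r0, r4, #5 -> r0=0xc5
body[7] add  r3, r0, #14 -> r3=0xd3
epilogue: pop r5=0x98, sp=0xbb
epilogue: pop r4=0xb5, sp=0xbc
r3 is caller-saved -> body value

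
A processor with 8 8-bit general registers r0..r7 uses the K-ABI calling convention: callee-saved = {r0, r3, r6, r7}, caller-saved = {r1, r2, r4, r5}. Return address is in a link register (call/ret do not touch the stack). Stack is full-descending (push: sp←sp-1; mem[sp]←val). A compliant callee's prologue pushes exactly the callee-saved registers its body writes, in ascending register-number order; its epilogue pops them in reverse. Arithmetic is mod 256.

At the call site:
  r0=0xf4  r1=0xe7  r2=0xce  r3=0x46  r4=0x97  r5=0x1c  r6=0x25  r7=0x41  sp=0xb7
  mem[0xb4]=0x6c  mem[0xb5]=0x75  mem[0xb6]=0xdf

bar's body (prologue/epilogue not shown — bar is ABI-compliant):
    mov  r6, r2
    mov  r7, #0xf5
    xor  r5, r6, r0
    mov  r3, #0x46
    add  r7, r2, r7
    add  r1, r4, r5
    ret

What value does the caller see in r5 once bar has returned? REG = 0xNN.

prologue: push r3 → mem[0xb6]=0x46, sp=0xb6
prologue: push r6 → mem[0xb5]=0x25, sp=0xb5
prologue: push r7 → mem[0xb4]=0x41, sp=0xb4
body[0] mov  r6, r2 → r6=0xce
body[1] mov  r7, #0xf5 → r7=0xf5
body[2] xor  r5, r6, r0 → r5=0x3a
body[3] mov  r3, #0x46 → r3=0x46
body[4] add  r7, r2, r7 → r7=0xc3
body[5] add  r1, r4, r5 → r1=0xd1
epilogue: pop r7=0x41, sp=0xb5
epilogue: pop r6=0x25, sp=0xb6
epilogue: pop r3=0x46, sp=0xb7
r5 is caller-saved → body value

REG = 0x3a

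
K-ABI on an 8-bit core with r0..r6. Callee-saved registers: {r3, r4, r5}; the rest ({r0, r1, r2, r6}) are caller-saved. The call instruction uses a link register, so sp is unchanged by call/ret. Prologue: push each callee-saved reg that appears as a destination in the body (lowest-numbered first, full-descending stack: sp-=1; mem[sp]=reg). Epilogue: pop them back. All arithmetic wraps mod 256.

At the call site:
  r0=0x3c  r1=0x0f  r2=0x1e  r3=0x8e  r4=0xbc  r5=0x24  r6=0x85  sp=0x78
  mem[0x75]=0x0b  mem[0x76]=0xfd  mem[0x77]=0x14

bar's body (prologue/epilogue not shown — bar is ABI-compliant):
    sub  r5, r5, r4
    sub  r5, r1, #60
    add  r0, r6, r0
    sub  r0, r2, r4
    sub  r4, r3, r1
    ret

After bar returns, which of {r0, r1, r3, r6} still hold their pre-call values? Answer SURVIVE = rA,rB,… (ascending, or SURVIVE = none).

prologue: push r4 -> mem[0x77]=0xbc, sp=0x77
prologue: push r5 -> mem[0x76]=0x24, sp=0x76
body[0] sub  r5, r5, r4 -> r5=0x68
body[1] sub  r5, r1, #60 -> r5=0xd3
body[2] add  r0, r6, r0 -> r0=0xc1
body[3] sub  r0, r2, r4 -> r0=0x62
body[4] sub  r4, r3, r1 -> r4=0x7f
epilogue: pop r5=0x24, sp=0x77
epilogue: pop r4=0xbc, sp=0x78
r0: caller-saved, written=True
r1: caller-saved, written=False
r3: callee-saved, written=False
r6: caller-saved, written=False

SURVIVE = r1,r3,r6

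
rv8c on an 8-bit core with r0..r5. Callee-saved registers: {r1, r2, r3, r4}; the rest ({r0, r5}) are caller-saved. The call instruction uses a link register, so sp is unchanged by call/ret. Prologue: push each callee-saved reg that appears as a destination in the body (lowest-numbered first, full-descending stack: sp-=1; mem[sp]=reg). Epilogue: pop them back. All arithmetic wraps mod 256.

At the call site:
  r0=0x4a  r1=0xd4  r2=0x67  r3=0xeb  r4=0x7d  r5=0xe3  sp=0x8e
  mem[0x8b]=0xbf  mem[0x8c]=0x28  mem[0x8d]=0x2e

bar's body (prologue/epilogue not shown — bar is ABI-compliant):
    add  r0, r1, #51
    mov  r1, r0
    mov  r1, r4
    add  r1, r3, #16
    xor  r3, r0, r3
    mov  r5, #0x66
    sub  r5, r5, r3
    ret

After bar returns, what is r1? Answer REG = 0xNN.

REG = 0xd4

prologue: push r1 -> mem[0x8d]=0xd4, sp=0x8d
prologue: push r3 -> mem[0x8c]=0xeb, sp=0x8c
body[0] add  r0, r1, #51 -> r0=0x07
body[1] mov  r1, r0 -> r1=0x07
body[2] mov  r1, r4 -> r1=0x7d
body[3] add  r1, r3, #16 -> r1=0xfb
body[4] xor  r3, r0, r3 -> r3=0xec
body[5] mov  r5, #0x66 -> r5=0x66
body[6] sub  r5, r5, r3 -> r5=0x7a
epilogue: pop r3=0xeb, sp=0x8d
epilogue: pop r1=0xd4, sp=0x8e
r1 is callee-saved -> restored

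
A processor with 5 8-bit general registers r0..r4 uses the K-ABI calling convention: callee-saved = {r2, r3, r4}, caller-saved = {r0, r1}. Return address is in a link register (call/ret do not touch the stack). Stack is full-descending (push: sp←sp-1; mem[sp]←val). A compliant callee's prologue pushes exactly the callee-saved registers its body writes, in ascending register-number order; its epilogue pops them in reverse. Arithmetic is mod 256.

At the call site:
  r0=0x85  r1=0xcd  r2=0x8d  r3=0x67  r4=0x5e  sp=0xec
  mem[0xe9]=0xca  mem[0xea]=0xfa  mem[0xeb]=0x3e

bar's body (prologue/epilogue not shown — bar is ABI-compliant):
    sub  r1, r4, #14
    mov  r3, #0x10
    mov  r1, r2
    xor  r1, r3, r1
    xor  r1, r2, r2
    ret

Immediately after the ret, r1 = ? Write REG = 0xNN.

prologue: push r3 → mem[0xeb]=0x67, sp=0xeb
body[0] sub  r1, r4, #14 → r1=0x50
body[1] mov  r3, #0x10 → r3=0x10
body[2] mov  r1, r2 → r1=0x8d
body[3] xor  r1, r3, r1 → r1=0x9d
body[4] xor  r1, r2, r2 → r1=0x00
epilogue: pop r3=0x67, sp=0xec
r1 is caller-saved → body value

REG = 0x00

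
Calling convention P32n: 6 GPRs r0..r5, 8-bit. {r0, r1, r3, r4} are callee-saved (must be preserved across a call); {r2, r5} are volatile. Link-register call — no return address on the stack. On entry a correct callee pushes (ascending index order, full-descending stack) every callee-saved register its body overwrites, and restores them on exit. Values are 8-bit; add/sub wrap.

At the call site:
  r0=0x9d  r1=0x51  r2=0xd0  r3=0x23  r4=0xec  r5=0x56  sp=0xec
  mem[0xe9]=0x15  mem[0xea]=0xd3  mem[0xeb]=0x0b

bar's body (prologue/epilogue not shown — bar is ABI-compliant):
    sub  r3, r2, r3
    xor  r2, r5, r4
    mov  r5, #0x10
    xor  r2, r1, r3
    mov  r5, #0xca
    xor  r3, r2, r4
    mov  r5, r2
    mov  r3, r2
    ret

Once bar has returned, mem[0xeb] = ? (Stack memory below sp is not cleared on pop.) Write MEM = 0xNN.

prologue: push r3 -> mem[0xeb]=0x23, sp=0xeb
body[0] sub  r3, r2, r3 -> r3=0xad
body[1] xor  r2, r5, r4 -> r2=0xba
body[2] mov  r5, #0x10 -> r5=0x10
body[3] xor  r2, r1, r3 -> r2=0xfc
body[4] mov  r5, #0xca -> r5=0xca
body[5] xor  r3, r2, r4 -> r3=0x10
body[6] mov  r5, r2 -> r5=0xfc
body[7] mov  r3, r2 -> r3=0xfc
epilogue: pop r3=0x23, sp=0xec
prologue pushed ['r3'] at ['0xeb']

MEM = 0x23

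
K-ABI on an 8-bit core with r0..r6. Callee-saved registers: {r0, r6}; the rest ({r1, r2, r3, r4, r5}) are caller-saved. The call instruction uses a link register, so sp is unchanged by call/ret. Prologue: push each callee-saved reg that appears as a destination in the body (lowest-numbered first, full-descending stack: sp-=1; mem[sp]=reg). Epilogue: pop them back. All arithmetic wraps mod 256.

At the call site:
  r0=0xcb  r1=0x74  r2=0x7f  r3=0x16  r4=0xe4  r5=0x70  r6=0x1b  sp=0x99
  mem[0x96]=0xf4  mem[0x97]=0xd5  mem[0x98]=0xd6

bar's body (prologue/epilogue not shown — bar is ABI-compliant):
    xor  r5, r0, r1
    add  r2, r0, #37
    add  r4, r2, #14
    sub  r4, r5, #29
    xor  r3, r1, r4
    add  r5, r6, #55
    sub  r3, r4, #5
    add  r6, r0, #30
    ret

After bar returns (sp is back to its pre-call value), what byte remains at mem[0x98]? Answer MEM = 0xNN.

prologue: push r6 → mem[0x98]=0x1b, sp=0x98
body[0] xor  r5, r0, r1 → r5=0xbf
body[1] add  r2, r0, #37 → r2=0xf0
body[2] add  r4, r2, #14 → r4=0xfe
body[3] sub  r4, r5, #29 → r4=0xa2
body[4] xor  r3, r1, r4 → r3=0xd6
body[5] add  r5, r6, #55 → r5=0x52
body[6] sub  r3, r4, #5 → r3=0x9d
body[7] add  r6, r0, #30 → r6=0xe9
epilogue: pop r6=0x1b, sp=0x99
prologue pushed ['r6'] at ['0x98']

MEM = 0x1b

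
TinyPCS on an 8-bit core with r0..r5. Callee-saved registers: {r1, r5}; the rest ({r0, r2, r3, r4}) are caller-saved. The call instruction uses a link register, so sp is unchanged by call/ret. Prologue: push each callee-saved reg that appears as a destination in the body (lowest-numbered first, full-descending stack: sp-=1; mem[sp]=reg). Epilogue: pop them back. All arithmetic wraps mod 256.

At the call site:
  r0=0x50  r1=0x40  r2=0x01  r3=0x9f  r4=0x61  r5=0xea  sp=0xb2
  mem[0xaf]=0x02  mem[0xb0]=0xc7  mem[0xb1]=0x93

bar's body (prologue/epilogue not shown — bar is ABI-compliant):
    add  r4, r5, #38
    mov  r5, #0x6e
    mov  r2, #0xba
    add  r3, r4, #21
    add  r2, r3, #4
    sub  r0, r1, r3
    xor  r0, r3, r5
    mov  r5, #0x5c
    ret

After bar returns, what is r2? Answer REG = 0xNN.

REG = 0x29

prologue: push r5 → mem[0xb1]=0xea, sp=0xb1
body[0] add  r4, r5, #38 → r4=0x10
body[1] mov  r5, #0x6e → r5=0x6e
body[2] mov  r2, #0xba → r2=0xba
body[3] add  r3, r4, #21 → r3=0x25
body[4] add  r2, r3, #4 → r2=0x29
body[5] sub  r0, r1, r3 → r0=0x1b
body[6] xor  r0, r3, r5 → r0=0x4b
body[7] mov  r5, #0x5c → r5=0x5c
epilogue: pop r5=0xea, sp=0xb2
r2 is caller-saved → body value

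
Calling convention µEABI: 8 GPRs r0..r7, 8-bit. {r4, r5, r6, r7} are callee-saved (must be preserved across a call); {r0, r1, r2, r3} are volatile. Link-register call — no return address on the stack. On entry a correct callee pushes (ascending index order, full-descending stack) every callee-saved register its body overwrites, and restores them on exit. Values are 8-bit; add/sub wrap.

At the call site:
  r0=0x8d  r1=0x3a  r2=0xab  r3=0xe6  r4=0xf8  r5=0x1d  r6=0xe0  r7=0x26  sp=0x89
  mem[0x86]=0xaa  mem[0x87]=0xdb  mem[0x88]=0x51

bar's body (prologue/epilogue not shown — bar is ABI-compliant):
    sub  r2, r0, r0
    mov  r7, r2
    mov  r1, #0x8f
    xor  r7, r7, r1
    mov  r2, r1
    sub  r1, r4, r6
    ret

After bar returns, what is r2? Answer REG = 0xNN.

REG = 0x8f

prologue: push r7 → mem[0x88]=0x26, sp=0x88
body[0] sub  r2, r0, r0 → r2=0x00
body[1] mov  r7, r2 → r7=0x00
body[2] mov  r1, #0x8f → r1=0x8f
body[3] xor  r7, r7, r1 → r7=0x8f
body[4] mov  r2, r1 → r2=0x8f
body[5] sub  r1, r4, r6 → r1=0x18
epilogue: pop r7=0x26, sp=0x89
r2 is caller-saved → body value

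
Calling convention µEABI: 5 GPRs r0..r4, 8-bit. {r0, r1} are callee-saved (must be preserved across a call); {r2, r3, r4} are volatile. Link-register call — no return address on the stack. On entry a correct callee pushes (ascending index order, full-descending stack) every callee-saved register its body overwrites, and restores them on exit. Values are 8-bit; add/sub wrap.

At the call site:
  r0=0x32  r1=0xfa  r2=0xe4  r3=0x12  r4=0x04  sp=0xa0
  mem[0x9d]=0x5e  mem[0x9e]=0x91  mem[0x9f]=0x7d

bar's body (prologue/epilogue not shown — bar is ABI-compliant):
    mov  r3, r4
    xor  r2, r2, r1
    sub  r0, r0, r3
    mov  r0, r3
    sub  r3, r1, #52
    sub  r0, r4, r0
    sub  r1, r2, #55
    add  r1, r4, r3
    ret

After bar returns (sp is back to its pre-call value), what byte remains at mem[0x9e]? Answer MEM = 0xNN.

prologue: push r0 -> mem[0x9f]=0x32, sp=0x9f
prologue: push r1 -> mem[0x9e]=0xfa, sp=0x9e
body[0] mov  r3, r4 -> r3=0x04
body[1] xor  r2, r2, r1 -> r2=0x1e
body[2] sub  r0, r0, r3 -> r0=0x2e
body[3] mov  r0, r3 -> r0=0x04
body[4] sub  r3, r1, #52 -> r3=0xc6
body[5] sub  r0, r4, r0 -> r0=0x00
body[6] sub  r1, r2, #55 -> r1=0xe7
body[7] add  r1, r4, r3 -> r1=0xca
epilogue: pop r1=0xfa, sp=0x9f
epilogue: pop r0=0x32, sp=0xa0
prologue pushed ['r0', 'r1'] at ['0x9f', '0x9e']

MEM = 0xfa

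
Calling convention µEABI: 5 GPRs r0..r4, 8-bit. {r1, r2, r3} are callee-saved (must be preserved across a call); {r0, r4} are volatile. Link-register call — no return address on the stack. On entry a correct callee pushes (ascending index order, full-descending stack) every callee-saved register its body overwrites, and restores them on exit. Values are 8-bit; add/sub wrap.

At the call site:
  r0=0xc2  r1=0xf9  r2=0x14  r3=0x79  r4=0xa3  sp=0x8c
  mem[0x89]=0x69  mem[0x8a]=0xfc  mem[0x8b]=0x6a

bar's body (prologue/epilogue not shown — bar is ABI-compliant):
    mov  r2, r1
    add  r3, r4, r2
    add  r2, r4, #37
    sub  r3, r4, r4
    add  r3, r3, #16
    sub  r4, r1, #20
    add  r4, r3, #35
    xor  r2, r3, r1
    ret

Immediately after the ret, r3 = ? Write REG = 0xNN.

prologue: push r2 -> mem[0x8b]=0x14, sp=0x8b
prologue: push r3 -> mem[0x8a]=0x79, sp=0x8a
body[0] mov  r2, r1 -> r2=0xf9
body[1] add  r3, r4, r2 -> r3=0x9c
body[2] add  r2, r4, #37 -> r2=0xc8
body[3] sub  r3, r4, r4 -> r3=0x00
body[4] add  r3, r3, #16 -> r3=0x10
body[5] sub  r4, r1, #20 -> r4=0xe5
body[6] add  r4, r3, #35 -> r4=0x33
body[7] xor  r2, r3, r1 -> r2=0xe9
epilogue: pop r3=0x79, sp=0x8b
epilogue: pop r2=0x14, sp=0x8c
r3 is callee-saved -> restored

REG = 0x79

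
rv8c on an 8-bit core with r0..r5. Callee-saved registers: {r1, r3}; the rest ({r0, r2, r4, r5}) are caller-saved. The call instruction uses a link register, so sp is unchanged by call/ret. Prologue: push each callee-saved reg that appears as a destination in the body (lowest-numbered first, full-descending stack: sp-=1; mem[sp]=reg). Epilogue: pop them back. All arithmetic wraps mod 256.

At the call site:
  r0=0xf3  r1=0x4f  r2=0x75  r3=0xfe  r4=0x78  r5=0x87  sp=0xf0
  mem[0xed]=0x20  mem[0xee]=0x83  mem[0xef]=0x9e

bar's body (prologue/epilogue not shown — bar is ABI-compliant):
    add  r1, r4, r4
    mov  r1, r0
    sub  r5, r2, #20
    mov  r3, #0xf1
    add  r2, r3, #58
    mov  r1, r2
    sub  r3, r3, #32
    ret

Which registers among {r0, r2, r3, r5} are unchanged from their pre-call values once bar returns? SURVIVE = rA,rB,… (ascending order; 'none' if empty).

prologue: push r1 -> mem[0xef]=0x4f, sp=0xef
prologue: push r3 -> mem[0xee]=0xfe, sp=0xee
body[0] add  r1, r4, r4 -> r1=0xf0
body[1] mov  r1, r0 -> r1=0xf3
body[2] sub  r5, r2, #20 -> r5=0x61
body[3] mov  r3, #0xf1 -> r3=0xf1
body[4] add  r2, r3, #58 -> r2=0x2b
body[5] mov  r1, r2 -> r1=0x2b
body[6] sub  r3, r3, #32 -> r3=0xd1
epilogue: pop r3=0xfe, sp=0xef
epilogue: pop r1=0x4f, sp=0xf0
r0: caller-saved, written=False
r2: caller-saved, written=True
r3: callee-saved, written=True
r5: caller-saved, written=True

SURVIVE = r0,r3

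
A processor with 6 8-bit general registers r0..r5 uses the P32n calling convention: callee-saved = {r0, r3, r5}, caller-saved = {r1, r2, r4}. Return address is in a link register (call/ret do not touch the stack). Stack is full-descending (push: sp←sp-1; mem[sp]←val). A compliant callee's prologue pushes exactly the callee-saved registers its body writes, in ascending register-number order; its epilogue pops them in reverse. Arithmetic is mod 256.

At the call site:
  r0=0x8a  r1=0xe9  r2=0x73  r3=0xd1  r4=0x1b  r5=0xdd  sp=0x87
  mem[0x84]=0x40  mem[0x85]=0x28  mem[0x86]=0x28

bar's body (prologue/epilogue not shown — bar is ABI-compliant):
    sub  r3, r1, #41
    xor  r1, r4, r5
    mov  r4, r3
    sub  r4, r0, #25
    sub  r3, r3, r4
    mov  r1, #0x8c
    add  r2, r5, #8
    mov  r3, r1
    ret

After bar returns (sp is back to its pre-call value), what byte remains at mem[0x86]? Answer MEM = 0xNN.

prologue: push r3 -> mem[0x86]=0xd1, sp=0x86
body[0] sub  r3, r1, #41 -> r3=0xc0
body[1] xor  r1, r4, r5 -> r1=0xc6
body[2] mov  r4, r3 -> r4=0xc0
body[3] sub  r4, r0, #25 -> r4=0x71
body[4] sub  r3, r3, r4 -> r3=0x4f
body[5] mov  r1, #0x8c -> r1=0x8c
body[6] add  r2, r5, #8 -> r2=0xe5
body[7] mov  r3, r1 -> r3=0x8c
epilogue: pop r3=0xd1, sp=0x87
prologue pushed ['r3'] at ['0x86']

MEM = 0xd1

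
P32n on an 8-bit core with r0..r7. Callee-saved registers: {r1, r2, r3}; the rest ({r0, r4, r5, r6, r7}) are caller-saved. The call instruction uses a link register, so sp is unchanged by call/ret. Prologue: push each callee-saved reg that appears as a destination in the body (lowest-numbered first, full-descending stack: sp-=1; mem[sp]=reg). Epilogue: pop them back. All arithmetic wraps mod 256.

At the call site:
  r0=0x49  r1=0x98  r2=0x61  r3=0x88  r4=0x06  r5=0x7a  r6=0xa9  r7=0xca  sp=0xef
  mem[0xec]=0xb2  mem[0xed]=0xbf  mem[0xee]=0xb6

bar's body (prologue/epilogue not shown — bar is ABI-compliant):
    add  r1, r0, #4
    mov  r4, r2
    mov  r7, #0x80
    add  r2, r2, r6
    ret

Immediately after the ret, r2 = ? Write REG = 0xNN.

prologue: push r1 -> mem[0xee]=0x98, sp=0xee
prologue: push r2 -> mem[0xed]=0x61, sp=0xed
body[0] add  r1, r0, #4 -> r1=0x4d
body[1] mov  r4, r2 -> r4=0x61
body[2] mov  r7, #0x80 -> r7=0x80
body[3] add  r2, r2, r6 -> r2=0x0a
epilogue: pop r2=0x61, sp=0xee
epilogue: pop r1=0x98, sp=0xef
r2 is callee-saved -> restored

REG = 0x61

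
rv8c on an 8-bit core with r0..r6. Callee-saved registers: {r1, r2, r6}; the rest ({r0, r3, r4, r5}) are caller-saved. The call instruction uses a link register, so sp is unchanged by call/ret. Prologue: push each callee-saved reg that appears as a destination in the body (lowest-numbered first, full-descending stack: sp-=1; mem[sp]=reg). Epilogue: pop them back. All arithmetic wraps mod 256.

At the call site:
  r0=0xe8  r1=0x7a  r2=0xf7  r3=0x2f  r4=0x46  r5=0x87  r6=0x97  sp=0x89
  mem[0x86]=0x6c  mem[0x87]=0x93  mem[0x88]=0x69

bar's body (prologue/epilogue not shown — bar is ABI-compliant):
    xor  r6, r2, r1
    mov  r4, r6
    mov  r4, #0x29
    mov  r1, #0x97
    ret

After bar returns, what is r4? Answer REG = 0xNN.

REG = 0x29

prologue: push r1 → mem[0x88]=0x7a, sp=0x88
prologue: push r6 → mem[0x87]=0x97, sp=0x87
body[0] xor  r6, r2, r1 → r6=0x8d
body[1] mov  r4, r6 → r4=0x8d
body[2] mov  r4, #0x29 → r4=0x29
body[3] mov  r1, #0x97 → r1=0x97
epilogue: pop r6=0x97, sp=0x88
epilogue: pop r1=0x7a, sp=0x89
r4 is caller-saved → body value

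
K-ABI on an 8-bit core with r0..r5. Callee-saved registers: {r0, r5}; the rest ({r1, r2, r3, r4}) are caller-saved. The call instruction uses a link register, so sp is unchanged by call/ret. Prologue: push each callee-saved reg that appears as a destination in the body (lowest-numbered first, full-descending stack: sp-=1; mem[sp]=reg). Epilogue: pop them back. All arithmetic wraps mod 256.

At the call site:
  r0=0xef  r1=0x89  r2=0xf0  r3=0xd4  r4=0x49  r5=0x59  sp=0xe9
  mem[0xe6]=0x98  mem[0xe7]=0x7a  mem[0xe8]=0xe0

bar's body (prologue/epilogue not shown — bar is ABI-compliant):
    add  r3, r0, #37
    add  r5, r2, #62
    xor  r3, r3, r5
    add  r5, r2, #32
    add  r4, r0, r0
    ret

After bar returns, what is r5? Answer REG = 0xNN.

prologue: push r5 -> mem[0xe8]=0x59, sp=0xe8
body[0] add  r3, r0, #37 -> r3=0x14
body[1] add  r5, r2, #62 -> r5=0x2e
body[2] xor  r3, r3, r5 -> r3=0x3a
body[3] add  r5, r2, #32 -> r5=0x10
body[4] add  r4, r0, r0 -> r4=0xde
epilogue: pop r5=0x59, sp=0xe9
r5 is callee-saved -> restored

REG = 0x59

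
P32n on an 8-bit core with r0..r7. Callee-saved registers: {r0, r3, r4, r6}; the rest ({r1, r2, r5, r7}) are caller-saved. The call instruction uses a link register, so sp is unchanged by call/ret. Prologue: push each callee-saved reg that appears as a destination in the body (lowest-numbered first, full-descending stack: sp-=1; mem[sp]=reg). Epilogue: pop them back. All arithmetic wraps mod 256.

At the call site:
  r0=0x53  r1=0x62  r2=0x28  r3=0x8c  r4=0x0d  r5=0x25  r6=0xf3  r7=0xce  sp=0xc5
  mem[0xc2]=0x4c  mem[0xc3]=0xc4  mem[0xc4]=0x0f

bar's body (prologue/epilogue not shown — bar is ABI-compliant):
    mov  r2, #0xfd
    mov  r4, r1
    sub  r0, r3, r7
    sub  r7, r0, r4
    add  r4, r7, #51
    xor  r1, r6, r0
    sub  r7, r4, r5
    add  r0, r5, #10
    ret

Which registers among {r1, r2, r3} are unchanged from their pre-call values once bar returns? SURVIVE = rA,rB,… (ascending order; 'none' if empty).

prologue: push r0 → mem[0xc4]=0x53, sp=0xc4
prologue: push r4 → mem[0xc3]=0x0d, sp=0xc3
body[0] mov  r2, #0xfd → r2=0xfd
body[1] mov  r4, r1 → r4=0x62
body[2] sub  r0, r3, r7 → r0=0xbe
body[3] sub  r7, r0, r4 → r7=0x5c
body[4] add  r4, r7, #51 → r4=0x8f
body[5] xor  r1, r6, r0 → r1=0x4d
body[6] sub  r7, r4, r5 → r7=0x6a
body[7] add  r0, r5, #10 → r0=0x2f
epilogue: pop r4=0x0d, sp=0xc4
epilogue: pop r0=0x53, sp=0xc5
r1: caller-saved, written=True
r2: caller-saved, written=True
r3: callee-saved, written=False

SURVIVE = r3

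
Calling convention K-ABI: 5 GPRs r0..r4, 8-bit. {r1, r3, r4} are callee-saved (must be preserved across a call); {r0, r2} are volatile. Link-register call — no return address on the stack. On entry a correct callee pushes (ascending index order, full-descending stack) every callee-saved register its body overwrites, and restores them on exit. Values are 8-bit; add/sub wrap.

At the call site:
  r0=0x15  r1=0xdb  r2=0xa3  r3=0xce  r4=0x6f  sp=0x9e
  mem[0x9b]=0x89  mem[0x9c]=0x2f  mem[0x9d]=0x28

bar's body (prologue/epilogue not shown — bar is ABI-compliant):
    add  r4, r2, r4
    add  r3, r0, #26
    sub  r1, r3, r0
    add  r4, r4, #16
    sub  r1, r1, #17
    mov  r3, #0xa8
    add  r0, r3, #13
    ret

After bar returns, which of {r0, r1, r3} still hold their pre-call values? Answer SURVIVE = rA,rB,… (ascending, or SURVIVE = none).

prologue: push r1 → mem[0x9d]=0xdb, sp=0x9d
prologue: push r3 → mem[0x9c]=0xce, sp=0x9c
prologue: push r4 → mem[0x9b]=0x6f, sp=0x9b
body[0] add  r4, r2, r4 → r4=0x12
body[1] add  r3, r0, #26 → r3=0x2f
body[2] sub  r1, r3, r0 → r1=0x1a
body[3] add  r4, r4, #16 → r4=0x22
body[4] sub  r1, r1, #17 → r1=0x09
body[5] mov  r3, #0xa8 → r3=0xa8
body[6] add  r0, r3, #13 → r0=0xb5
epilogue: pop r4=0x6f, sp=0x9c
epilogue: pop r3=0xce, sp=0x9d
epilogue: pop r1=0xdb, sp=0x9e
r0: caller-saved, written=True
r1: callee-saved, written=True
r3: callee-saved, written=True

SURVIVE = r1,r3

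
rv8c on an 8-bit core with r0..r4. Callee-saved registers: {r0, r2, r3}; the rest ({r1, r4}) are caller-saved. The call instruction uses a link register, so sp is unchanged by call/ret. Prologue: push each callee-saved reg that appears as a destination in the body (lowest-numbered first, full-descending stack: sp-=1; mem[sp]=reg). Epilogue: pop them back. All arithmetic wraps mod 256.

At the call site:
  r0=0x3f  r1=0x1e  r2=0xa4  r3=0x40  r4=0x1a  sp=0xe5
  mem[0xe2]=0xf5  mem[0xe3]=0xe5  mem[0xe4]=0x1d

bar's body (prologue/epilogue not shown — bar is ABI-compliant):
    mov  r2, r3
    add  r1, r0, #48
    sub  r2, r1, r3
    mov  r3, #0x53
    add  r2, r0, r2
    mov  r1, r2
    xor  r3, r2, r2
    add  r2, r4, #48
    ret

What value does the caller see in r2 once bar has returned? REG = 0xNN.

prologue: push r2 -> mem[0xe4]=0xa4, sp=0xe4
prologue: push r3 -> mem[0xe3]=0x40, sp=0xe3
body[0] mov  r2, r3 -> r2=0x40
body[1] add  r1, r0, #48 -> r1=0x6f
body[2] sub  r2, r1, r3 -> r2=0x2f
body[3] mov  r3, #0x53 -> r3=0x53
body[4] add  r2, r0, r2 -> r2=0x6e
body[5] mov  r1, r2 -> r1=0x6e
body[6] xor  r3, r2, r2 -> r3=0x00
body[7] add  r2, r4, #48 -> r2=0x4a
epilogue: pop r3=0x40, sp=0xe4
epilogue: pop r2=0xa4, sp=0xe5
r2 is callee-saved -> restored

REG = 0xa4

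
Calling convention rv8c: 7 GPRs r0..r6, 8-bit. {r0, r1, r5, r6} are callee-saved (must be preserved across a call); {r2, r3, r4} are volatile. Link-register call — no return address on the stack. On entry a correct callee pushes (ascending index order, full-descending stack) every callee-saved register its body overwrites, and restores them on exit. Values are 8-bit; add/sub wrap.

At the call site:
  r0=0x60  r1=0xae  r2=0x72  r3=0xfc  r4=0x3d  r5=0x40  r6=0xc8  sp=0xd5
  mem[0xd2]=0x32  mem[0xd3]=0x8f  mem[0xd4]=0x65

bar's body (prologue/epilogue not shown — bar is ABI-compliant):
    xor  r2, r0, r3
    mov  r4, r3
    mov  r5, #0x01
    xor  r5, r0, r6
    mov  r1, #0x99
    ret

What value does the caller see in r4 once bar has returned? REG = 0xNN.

REG = 0xfc

prologue: push r1 → mem[0xd4]=0xae, sp=0xd4
prologue: push r5 → mem[0xd3]=0x40, sp=0xd3
body[0] xor  r2, r0, r3 → r2=0x9c
body[1] mov  r4, r3 → r4=0xfc
body[2] mov  r5, #0x01 → r5=0x01
body[3] xor  r5, r0, r6 → r5=0xa8
body[4] mov  r1, #0x99 → r1=0x99
epilogue: pop r5=0x40, sp=0xd4
epilogue: pop r1=0xae, sp=0xd5
r4 is caller-saved → body value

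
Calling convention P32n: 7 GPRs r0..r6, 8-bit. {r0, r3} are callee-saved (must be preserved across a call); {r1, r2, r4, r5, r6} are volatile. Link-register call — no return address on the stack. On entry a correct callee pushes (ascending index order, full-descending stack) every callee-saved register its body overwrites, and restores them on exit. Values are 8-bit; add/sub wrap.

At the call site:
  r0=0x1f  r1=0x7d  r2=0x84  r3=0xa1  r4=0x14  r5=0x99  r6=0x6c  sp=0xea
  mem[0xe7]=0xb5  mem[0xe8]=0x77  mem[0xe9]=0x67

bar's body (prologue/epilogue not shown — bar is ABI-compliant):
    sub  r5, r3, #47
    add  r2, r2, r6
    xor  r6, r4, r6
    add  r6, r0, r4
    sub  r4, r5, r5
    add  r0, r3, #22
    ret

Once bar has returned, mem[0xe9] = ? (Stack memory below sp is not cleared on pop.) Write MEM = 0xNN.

prologue: push r0 → mem[0xe9]=0x1f, sp=0xe9
body[0] sub  r5, r3, #47 → r5=0x72
body[1] add  r2, r2, r6 → r2=0xf0
body[2] xor  r6, r4, r6 → r6=0x78
body[3] add  r6, r0, r4 → r6=0x33
body[4] sub  r4, r5, r5 → r4=0x00
body[5] add  r0, r3, #22 → r0=0xb7
epilogue: pop r0=0x1f, sp=0xea
prologue pushed ['r0'] at ['0xe9']

MEM = 0x1f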